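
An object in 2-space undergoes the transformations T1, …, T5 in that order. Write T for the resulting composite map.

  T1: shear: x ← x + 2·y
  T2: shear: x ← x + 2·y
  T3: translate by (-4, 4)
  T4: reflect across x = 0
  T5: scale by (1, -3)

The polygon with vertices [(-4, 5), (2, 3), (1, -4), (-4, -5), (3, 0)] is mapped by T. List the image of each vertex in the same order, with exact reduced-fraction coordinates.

T1 shear: x ← x + 2·y: (-4, 5) → (6, 5); (2, 3) → (8, 3); (1, -4) → (-7, -4); (-4, -5) → (-14, -5); (3, 0) → (3, 0)
T2 shear: x ← x + 2·y: (6, 5) → (16, 5); (8, 3) → (14, 3); (-7, -4) → (-15, -4); (-14, -5) → (-24, -5); (3, 0) → (3, 0)
T3 translate by (-4, 4): (16, 5) → (12, 9); (14, 3) → (10, 7); (-15, -4) → (-19, 0); (-24, -5) → (-28, -1); (3, 0) → (-1, 4)
T4 reflect across x = 0: (12, 9) → (-12, 9); (10, 7) → (-10, 7); (-19, 0) → (19, 0); (-28, -1) → (28, -1); (-1, 4) → (1, 4)
T5 scale by (1, -3): (-12, 9) → (-12, -27); (-10, 7) → (-10, -21); (19, 0) → (19, 0); (28, -1) → (28, 3); (1, 4) → (1, -12)

image vertices: (-12, -27), (-10, -21), (19, 0), (28, 3), (1, -12)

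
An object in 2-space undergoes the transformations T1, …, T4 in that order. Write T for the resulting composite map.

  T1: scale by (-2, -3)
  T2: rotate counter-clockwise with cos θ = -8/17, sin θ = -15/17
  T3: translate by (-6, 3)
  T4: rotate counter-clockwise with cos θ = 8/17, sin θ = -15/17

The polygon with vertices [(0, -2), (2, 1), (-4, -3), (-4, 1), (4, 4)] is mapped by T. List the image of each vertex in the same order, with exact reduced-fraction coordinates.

T1 scale by (-2, -3): (0, -2) → (0, 6); (2, 1) → (-4, -3); (-4, -3) → (8, 9); (-4, 1) → (8, -3); (4, 4) → (-8, -12)
T2 rotate counter-clockwise with cos θ = -8/17, sin θ = -15/17: (0, 6) → (90/17, -48/17); (-4, -3) → (-13/17, 84/17); (8, 9) → (71/17, -192/17); (8, -3) → (-109/17, -96/17); (-8, -12) → (-116/17, 216/17)
T3 translate by (-6, 3): (90/17, -48/17) → (-12/17, 3/17); (-13/17, 84/17) → (-115/17, 135/17); (71/17, -192/17) → (-31/17, -141/17); (-109/17, -96/17) → (-211/17, -45/17); (-116/17, 216/17) → (-218/17, 267/17)
T4 rotate counter-clockwise with cos θ = 8/17, sin θ = -15/17: (-12/17, 3/17) → (-3/17, 12/17); (-115/17, 135/17) → (65/17, 165/17); (-31/17, -141/17) → (-139/17, -39/17); (-211/17, -45/17) → (-139/17, 165/17); (-218/17, 267/17) → (133/17, 318/17)

image vertices: (-3/17, 12/17), (65/17, 165/17), (-139/17, -39/17), (-139/17, 165/17), (133/17, 318/17)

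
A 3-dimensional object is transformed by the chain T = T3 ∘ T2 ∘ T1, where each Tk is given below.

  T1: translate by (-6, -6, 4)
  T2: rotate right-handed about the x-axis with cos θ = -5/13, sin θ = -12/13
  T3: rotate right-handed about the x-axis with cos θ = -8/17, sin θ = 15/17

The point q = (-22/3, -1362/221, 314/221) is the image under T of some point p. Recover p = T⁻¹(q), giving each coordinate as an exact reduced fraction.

p = (-4/3, 0, -2)

T1 = [1 0 0 -6; 0 1 0 -6; 0 0 1 4; 0 0 0 1]
T2·T1 = [1 0 0 -6; 0 -5/13 12/13 6; 0 -12/13 -5/13 4; 0 0 0 1]
T3·…·T1 = [1 0 0 -6; 0 220/221 -21/221 -108/17; 0 21/221 220/221 58/17; 0 0 0 1]
det M = 1; M⁻¹ = [1 0 0 6; 0 220/221 21/221 6; 0 -21/221 220/221 -4; 0 0 0 1]
M⁻¹ · (-22/3, -1362/221, 314/221)ᵀ = (-4/3, 0, -2)ᵀ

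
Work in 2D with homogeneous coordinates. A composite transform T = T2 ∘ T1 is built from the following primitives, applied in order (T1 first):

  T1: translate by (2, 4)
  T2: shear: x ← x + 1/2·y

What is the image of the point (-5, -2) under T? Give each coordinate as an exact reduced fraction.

T1 translate by (2, 4): (-5, -2) → (-3, 2)
T2 shear: x ← x + 1/2·y: (-3, 2) → (-2, 2)

T(p) = (-2, 2)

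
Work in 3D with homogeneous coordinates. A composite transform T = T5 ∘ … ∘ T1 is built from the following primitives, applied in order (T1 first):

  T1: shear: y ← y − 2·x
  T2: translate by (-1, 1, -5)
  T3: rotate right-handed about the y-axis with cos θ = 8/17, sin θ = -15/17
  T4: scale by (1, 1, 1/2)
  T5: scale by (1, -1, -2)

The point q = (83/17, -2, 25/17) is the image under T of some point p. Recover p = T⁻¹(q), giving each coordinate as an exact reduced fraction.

p = (2, 5, 0)

T1 = [1 0 0 0; -2 1 0 0; 0 0 1 0; 0 0 0 1]
T2·T1 = [1 0 0 -1; -2 1 0 1; 0 0 1 -5; 0 0 0 1]
T3·…·T1 = [8/17 0 -15/17 67/17; -2 1 0 1; 15/17 0 8/17 -55/17; 0 0 0 1]
T4·…·T1 = [8/17 0 -15/17 67/17; -2 1 0 1; 15/34 0 4/17 -55/34; 0 0 0 1]
T5·…·T1 = [8/17 0 -15/17 67/17; 2 -1 0 -1; -15/17 0 -8/17 55/17; 0 0 0 1]
det M = 1; M⁻¹ = [8/17 0 -15/17 1; 16/17 -1 -30/17 1; -15/17 0 -8/17 5; 0 0 0 1]
M⁻¹ · (83/17, -2, 25/17)ᵀ = (2, 5, 0)ᵀ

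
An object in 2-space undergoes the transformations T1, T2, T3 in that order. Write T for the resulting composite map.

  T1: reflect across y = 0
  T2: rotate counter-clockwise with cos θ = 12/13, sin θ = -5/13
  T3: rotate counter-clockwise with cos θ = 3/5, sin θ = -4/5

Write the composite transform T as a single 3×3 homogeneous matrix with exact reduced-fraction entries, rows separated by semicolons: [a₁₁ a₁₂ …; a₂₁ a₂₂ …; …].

T1 = [1 0 0; 0 -1 0; 0 0 1]
T2·T1 = [12/13 -5/13 0; -5/13 -12/13 0; 0 0 1]
T3·…·T1 = [16/65 -63/65 0; -63/65 -16/65 0; 0 0 1]

T = [16/65 -63/65 0; -63/65 -16/65 0; 0 0 1]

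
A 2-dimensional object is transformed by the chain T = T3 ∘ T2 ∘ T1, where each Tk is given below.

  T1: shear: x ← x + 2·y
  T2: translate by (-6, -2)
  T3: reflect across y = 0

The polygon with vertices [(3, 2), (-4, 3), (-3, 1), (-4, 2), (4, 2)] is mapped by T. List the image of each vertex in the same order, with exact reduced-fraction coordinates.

image vertices: (1, 0), (-4, -1), (-7, 1), (-6, 0), (2, 0)

T1 shear: x ← x + 2·y: (3, 2) → (7, 2); (-4, 3) → (2, 3); (-3, 1) → (-1, 1); (-4, 2) → (0, 2); (4, 2) → (8, 2)
T2 translate by (-6, -2): (7, 2) → (1, 0); (2, 3) → (-4, 1); (-1, 1) → (-7, -1); (0, 2) → (-6, 0); (8, 2) → (2, 0)
T3 reflect across y = 0: (1, 0) → (1, 0); (-4, 1) → (-4, -1); (-7, -1) → (-7, 1); (-6, 0) → (-6, 0); (2, 0) → (2, 0)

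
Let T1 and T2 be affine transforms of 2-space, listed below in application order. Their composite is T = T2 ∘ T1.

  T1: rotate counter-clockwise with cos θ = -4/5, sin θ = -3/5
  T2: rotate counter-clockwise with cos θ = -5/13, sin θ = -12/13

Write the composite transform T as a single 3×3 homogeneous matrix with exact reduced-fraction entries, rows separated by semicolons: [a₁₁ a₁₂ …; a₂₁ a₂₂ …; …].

T1 = [-4/5 3/5 0; -3/5 -4/5 0; 0 0 1]
T2·T1 = [-16/65 -63/65 0; 63/65 -16/65 0; 0 0 1]

T = [-16/65 -63/65 0; 63/65 -16/65 0; 0 0 1]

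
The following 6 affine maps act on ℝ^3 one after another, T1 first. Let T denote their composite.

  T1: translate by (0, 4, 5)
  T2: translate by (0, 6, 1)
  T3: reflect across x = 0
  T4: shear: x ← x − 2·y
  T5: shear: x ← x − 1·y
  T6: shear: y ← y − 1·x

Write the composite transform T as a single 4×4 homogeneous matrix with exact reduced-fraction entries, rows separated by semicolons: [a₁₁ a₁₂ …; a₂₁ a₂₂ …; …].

T1 = [1 0 0 0; 0 1 0 4; 0 0 1 5; 0 0 0 1]
T2·T1 = [1 0 0 0; 0 1 0 10; 0 0 1 6; 0 0 0 1]
T3·…·T1 = [-1 0 0 0; 0 1 0 10; 0 0 1 6; 0 0 0 1]
T4·…·T1 = [-1 -2 0 -20; 0 1 0 10; 0 0 1 6; 0 0 0 1]
T5·…·T1 = [-1 -3 0 -30; 0 1 0 10; 0 0 1 6; 0 0 0 1]
T6·…·T1 = [-1 -3 0 -30; 1 4 0 40; 0 0 1 6; 0 0 0 1]

T = [-1 -3 0 -30; 1 4 0 40; 0 0 1 6; 0 0 0 1]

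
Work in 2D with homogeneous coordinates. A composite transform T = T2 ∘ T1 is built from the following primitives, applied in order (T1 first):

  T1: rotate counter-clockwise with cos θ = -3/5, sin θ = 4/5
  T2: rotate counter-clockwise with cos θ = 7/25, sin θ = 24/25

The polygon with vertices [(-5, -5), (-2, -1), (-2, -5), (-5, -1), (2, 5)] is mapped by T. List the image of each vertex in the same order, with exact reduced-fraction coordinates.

image vertices: (73/25, 161/25), (38/25, 41/25), (14/125, 673/125), (541/125, 337/125), (-14/125, -673/125)

T1 rotate counter-clockwise with cos θ = -3/5, sin θ = 4/5: (-5, -5) → (7, -1); (-2, -1) → (2, -1); (-2, -5) → (26/5, 7/5); (-5, -1) → (19/5, -17/5); (2, 5) → (-26/5, -7/5)
T2 rotate counter-clockwise with cos θ = 7/25, sin θ = 24/25: (7, -1) → (73/25, 161/25); (2, -1) → (38/25, 41/25); (26/5, 7/5) → (14/125, 673/125); (19/5, -17/5) → (541/125, 337/125); (-26/5, -7/5) → (-14/125, -673/125)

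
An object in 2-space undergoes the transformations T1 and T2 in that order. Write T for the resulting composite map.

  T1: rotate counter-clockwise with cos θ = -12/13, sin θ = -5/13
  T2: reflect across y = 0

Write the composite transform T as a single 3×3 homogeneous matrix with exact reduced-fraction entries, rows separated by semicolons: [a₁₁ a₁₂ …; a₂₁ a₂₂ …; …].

T1 = [-12/13 5/13 0; -5/13 -12/13 0; 0 0 1]
T2·T1 = [-12/13 5/13 0; 5/13 12/13 0; 0 0 1]

T = [-12/13 5/13 0; 5/13 12/13 0; 0 0 1]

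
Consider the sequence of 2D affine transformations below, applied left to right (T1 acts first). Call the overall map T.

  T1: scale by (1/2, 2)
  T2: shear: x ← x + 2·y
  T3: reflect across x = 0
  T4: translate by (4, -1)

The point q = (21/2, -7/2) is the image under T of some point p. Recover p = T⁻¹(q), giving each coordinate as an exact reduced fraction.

p = (-3, -5/4)

T1 = [1/2 0 0; 0 2 0; 0 0 1]
T2·T1 = [1/2 4 0; 0 2 0; 0 0 1]
T3·…·T1 = [-1/2 -4 0; 0 2 0; 0 0 1]
T4·…·T1 = [-1/2 -4 4; 0 2 -1; 0 0 1]
det M = -1; M⁻¹ = [-2 -4 4; 0 1/2 1/2; 0 0 1]
M⁻¹ · (21/2, -7/2)ᵀ = (-3, -5/4)ᵀ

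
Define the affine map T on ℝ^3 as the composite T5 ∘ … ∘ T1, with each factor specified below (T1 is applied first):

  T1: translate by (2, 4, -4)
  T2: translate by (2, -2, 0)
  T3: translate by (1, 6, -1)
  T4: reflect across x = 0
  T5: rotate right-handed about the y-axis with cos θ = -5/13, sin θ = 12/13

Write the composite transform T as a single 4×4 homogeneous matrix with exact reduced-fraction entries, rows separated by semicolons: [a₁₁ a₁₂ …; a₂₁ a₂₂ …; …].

T1 = [1 0 0 2; 0 1 0 4; 0 0 1 -4; 0 0 0 1]
T2·T1 = [1 0 0 4; 0 1 0 2; 0 0 1 -4; 0 0 0 1]
T3·…·T1 = [1 0 0 5; 0 1 0 8; 0 0 1 -5; 0 0 0 1]
T4·…·T1 = [-1 0 0 -5; 0 1 0 8; 0 0 1 -5; 0 0 0 1]
T5·…·T1 = [5/13 0 12/13 -35/13; 0 1 0 8; 12/13 0 -5/13 85/13; 0 0 0 1]

T = [5/13 0 12/13 -35/13; 0 1 0 8; 12/13 0 -5/13 85/13; 0 0 0 1]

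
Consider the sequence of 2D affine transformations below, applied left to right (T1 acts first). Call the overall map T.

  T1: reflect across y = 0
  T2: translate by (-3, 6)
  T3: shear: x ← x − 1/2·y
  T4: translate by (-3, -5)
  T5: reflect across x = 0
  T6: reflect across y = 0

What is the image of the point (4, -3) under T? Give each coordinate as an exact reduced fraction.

T1 reflect across y = 0: (4, -3) → (4, 3)
T2 translate by (-3, 6): (4, 3) → (1, 9)
T3 shear: x ← x − 1/2·y: (1, 9) → (-7/2, 9)
T4 translate by (-3, -5): (-7/2, 9) → (-13/2, 4)
T5 reflect across x = 0: (-13/2, 4) → (13/2, 4)
T6 reflect across y = 0: (13/2, 4) → (13/2, -4)

T(p) = (13/2, -4)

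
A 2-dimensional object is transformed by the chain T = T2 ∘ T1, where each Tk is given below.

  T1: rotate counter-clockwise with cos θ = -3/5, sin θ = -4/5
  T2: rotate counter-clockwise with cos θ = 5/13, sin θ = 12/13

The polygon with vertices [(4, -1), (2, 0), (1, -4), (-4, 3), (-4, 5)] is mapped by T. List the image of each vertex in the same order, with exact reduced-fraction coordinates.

T1 rotate counter-clockwise with cos θ = -3/5, sin θ = -4/5: (4, -1) → (-16/5, -13/5); (2, 0) → (-6/5, -8/5); (1, -4) → (-19/5, 8/5); (-4, 3) → (24/5, 7/5); (-4, 5) → (32/5, 1/5)
T2 rotate counter-clockwise with cos θ = 5/13, sin θ = 12/13: (-16/5, -13/5) → (76/65, -257/65); (-6/5, -8/5) → (66/65, -112/65); (-19/5, 8/5) → (-191/65, -188/65); (24/5, 7/5) → (36/65, 323/65); (32/5, 1/5) → (148/65, 389/65)

image vertices: (76/65, -257/65), (66/65, -112/65), (-191/65, -188/65), (36/65, 323/65), (148/65, 389/65)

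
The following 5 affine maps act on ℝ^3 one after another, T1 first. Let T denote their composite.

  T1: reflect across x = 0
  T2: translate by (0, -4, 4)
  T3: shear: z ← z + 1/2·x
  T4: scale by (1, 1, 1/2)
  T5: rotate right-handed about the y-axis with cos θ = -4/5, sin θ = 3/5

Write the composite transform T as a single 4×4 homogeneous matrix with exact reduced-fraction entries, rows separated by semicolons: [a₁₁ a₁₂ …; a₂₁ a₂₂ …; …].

T = [13/20 0 3/10 6/5; 0 1 0 -4; 4/5 0 -2/5 -8/5; 0 0 0 1]

T1 = [-1 0 0 0; 0 1 0 0; 0 0 1 0; 0 0 0 1]
T2·T1 = [-1 0 0 0; 0 1 0 -4; 0 0 1 4; 0 0 0 1]
T3·…·T1 = [-1 0 0 0; 0 1 0 -4; -1/2 0 1 4; 0 0 0 1]
T4·…·T1 = [-1 0 0 0; 0 1 0 -4; -1/4 0 1/2 2; 0 0 0 1]
T5·…·T1 = [13/20 0 3/10 6/5; 0 1 0 -4; 4/5 0 -2/5 -8/5; 0 0 0 1]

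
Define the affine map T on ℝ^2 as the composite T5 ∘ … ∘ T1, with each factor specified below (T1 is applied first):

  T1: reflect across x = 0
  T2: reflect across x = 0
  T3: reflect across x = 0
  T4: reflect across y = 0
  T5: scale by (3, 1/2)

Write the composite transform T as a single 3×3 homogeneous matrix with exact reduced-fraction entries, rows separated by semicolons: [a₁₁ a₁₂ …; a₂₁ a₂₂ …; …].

T = [-3 0 0; 0 -1/2 0; 0 0 1]

T1 = [-1 0 0; 0 1 0; 0 0 1]
T2·T1 = [1 0 0; 0 1 0; 0 0 1]
T3·…·T1 = [-1 0 0; 0 1 0; 0 0 1]
T4·…·T1 = [-1 0 0; 0 -1 0; 0 0 1]
T5·…·T1 = [-3 0 0; 0 -1/2 0; 0 0 1]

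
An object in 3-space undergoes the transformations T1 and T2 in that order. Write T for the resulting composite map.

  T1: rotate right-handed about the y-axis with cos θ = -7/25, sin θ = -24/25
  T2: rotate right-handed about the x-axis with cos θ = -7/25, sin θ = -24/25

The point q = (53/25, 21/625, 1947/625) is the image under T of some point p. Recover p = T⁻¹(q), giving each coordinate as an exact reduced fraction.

p = (-7/5, -3, -9/5)

T1 = [-7/25 0 -24/25 0; 0 1 0 0; 24/25 0 -7/25 0; 0 0 0 1]
T2·T1 = [-7/25 0 -24/25 0; 576/625 -7/25 -168/625 0; -168/625 -24/25 49/625 0; 0 0 0 1]
det M = 1; M⁻¹ = [-7/25 576/625 -168/625 0; 0 -7/25 -24/25 0; -24/25 -168/625 49/625 0; 0 0 0 1]
M⁻¹ · (53/25, 21/625, 1947/625)ᵀ = (-7/5, -3, -9/5)ᵀ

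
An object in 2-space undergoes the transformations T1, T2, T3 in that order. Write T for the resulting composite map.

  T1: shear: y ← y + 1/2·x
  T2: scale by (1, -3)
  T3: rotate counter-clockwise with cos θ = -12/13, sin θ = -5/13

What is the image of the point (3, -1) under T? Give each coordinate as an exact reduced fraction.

T(p) = (-87/26, 3/13)

T1 shear: y ← y + 1/2·x: (3, -1) → (3, 1/2)
T2 scale by (1, -3): (3, 1/2) → (3, -3/2)
T3 rotate counter-clockwise with cos θ = -12/13, sin θ = -5/13: (3, -3/2) → (-87/26, 3/13)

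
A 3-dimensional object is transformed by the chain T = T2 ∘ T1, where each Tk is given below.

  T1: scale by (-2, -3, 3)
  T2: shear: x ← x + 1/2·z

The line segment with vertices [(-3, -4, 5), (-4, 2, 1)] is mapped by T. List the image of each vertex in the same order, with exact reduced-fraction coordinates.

image vertices: (27/2, 12, 15), (19/2, -6, 3)

T1 scale by (-2, -3, 3): (-3, -4, 5) → (6, 12, 15); (-4, 2, 1) → (8, -6, 3)
T2 shear: x ← x + 1/2·z: (6, 12, 15) → (27/2, 12, 15); (8, -6, 3) → (19/2, -6, 3)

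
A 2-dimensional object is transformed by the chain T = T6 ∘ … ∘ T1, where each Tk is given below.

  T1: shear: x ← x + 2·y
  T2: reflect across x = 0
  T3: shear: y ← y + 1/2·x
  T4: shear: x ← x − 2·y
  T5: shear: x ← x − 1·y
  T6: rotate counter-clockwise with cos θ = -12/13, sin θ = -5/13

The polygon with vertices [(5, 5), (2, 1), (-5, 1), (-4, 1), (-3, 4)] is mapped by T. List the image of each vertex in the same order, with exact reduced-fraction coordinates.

T1 shear: x ← x + 2·y: (5, 5) → (15, 5); (2, 1) → (4, 1); (-5, 1) → (-3, 1); (-4, 1) → (-2, 1); (-3, 4) → (5, 4)
T2 reflect across x = 0: (15, 5) → (-15, 5); (4, 1) → (-4, 1); (-3, 1) → (3, 1); (-2, 1) → (2, 1); (5, 4) → (-5, 4)
T3 shear: y ← y + 1/2·x: (-15, 5) → (-15, -5/2); (-4, 1) → (-4, -1); (3, 1) → (3, 5/2); (2, 1) → (2, 2); (-5, 4) → (-5, 3/2)
T4 shear: x ← x − 2·y: (-15, -5/2) → (-10, -5/2); (-4, -1) → (-2, -1); (3, 5/2) → (-2, 5/2); (2, 2) → (-2, 2); (-5, 3/2) → (-8, 3/2)
T5 shear: x ← x − 1·y: (-10, -5/2) → (-15/2, -5/2); (-2, -1) → (-1, -1); (-2, 5/2) → (-9/2, 5/2); (-2, 2) → (-4, 2); (-8, 3/2) → (-19/2, 3/2)
T6 rotate counter-clockwise with cos θ = -12/13, sin θ = -5/13: (-15/2, -5/2) → (155/26, 135/26); (-1, -1) → (7/13, 17/13); (-9/2, 5/2) → (133/26, -15/26); (-4, 2) → (58/13, -4/13); (-19/2, 3/2) → (243/26, 59/26)

image vertices: (155/26, 135/26), (7/13, 17/13), (133/26, -15/26), (58/13, -4/13), (243/26, 59/26)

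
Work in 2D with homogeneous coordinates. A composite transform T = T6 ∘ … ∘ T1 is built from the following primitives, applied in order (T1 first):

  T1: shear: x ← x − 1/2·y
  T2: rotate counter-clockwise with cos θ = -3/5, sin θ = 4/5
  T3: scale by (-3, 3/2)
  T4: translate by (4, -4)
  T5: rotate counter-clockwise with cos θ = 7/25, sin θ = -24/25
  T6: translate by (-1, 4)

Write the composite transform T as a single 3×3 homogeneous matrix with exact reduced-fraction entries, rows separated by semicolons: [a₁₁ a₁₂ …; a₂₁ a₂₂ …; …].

T1 = [1 -1/2 0; 0 1 0; 0 0 1]
T2·T1 = [-3/5 -1/2 0; 4/5 -1 0; 0 0 1]
T3·…·T1 = [9/5 3/2 0; 6/5 -3/2 0; 0 0 1]
T4·…·T1 = [9/5 3/2 4; 6/5 -3/2 -4; 0 0 1]
T5·…·T1 = [207/125 -51/50 -68/25; -174/125 -93/50 -124/25; 0 0 1]
T6·…·T1 = [207/125 -51/50 -93/25; -174/125 -93/50 -24/25; 0 0 1]

T = [207/125 -51/50 -93/25; -174/125 -93/50 -24/25; 0 0 1]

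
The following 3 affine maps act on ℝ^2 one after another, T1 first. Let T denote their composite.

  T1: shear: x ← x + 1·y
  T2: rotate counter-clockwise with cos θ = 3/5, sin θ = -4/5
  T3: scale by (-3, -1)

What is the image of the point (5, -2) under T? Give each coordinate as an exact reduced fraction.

T1 shear: x ← x + 1·y: (5, -2) → (3, -2)
T2 rotate counter-clockwise with cos θ = 3/5, sin θ = -4/5: (3, -2) → (1/5, -18/5)
T3 scale by (-3, -1): (1/5, -18/5) → (-3/5, 18/5)

T(p) = (-3/5, 18/5)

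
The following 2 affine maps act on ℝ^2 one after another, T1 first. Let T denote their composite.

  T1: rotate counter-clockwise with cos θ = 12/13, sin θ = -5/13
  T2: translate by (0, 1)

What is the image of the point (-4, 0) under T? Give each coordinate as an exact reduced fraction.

T(p) = (-48/13, 33/13)

T1 rotate counter-clockwise with cos θ = 12/13, sin θ = -5/13: (-4, 0) → (-48/13, 20/13)
T2 translate by (0, 1): (-48/13, 20/13) → (-48/13, 33/13)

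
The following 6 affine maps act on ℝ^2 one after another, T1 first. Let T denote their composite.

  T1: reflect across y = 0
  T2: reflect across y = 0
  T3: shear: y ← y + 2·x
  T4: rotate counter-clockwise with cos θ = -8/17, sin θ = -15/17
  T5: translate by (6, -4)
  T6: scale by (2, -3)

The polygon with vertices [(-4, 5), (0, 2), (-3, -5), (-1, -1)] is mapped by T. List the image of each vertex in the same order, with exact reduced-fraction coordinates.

image vertices: (178/17, -48/17), (264/17, 252/17), (-78/17, -195/17), (130/17, 87/17)

T1 reflect across y = 0: (-4, 5) → (-4, -5); (0, 2) → (0, -2); (-3, -5) → (-3, 5); (-1, -1) → (-1, 1)
T2 reflect across y = 0: (-4, -5) → (-4, 5); (0, -2) → (0, 2); (-3, 5) → (-3, -5); (-1, 1) → (-1, -1)
T3 shear: y ← y + 2·x: (-4, 5) → (-4, -3); (0, 2) → (0, 2); (-3, -5) → (-3, -11); (-1, -1) → (-1, -3)
T4 rotate counter-clockwise with cos θ = -8/17, sin θ = -15/17: (-4, -3) → (-13/17, 84/17); (0, 2) → (30/17, -16/17); (-3, -11) → (-141/17, 133/17); (-1, -3) → (-37/17, 39/17)
T5 translate by (6, -4): (-13/17, 84/17) → (89/17, 16/17); (30/17, -16/17) → (132/17, -84/17); (-141/17, 133/17) → (-39/17, 65/17); (-37/17, 39/17) → (65/17, -29/17)
T6 scale by (2, -3): (89/17, 16/17) → (178/17, -48/17); (132/17, -84/17) → (264/17, 252/17); (-39/17, 65/17) → (-78/17, -195/17); (65/17, -29/17) → (130/17, 87/17)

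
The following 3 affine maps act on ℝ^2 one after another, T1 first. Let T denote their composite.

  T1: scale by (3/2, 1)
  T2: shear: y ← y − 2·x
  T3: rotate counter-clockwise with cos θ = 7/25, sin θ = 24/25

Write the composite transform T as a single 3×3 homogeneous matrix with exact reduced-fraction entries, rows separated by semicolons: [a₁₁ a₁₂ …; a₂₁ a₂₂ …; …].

T1 = [3/2 0 0; 0 1 0; 0 0 1]
T2·T1 = [3/2 0 0; -3 1 0; 0 0 1]
T3·…·T1 = [33/10 -24/25 0; 3/5 7/25 0; 0 0 1]

T = [33/10 -24/25 0; 3/5 7/25 0; 0 0 1]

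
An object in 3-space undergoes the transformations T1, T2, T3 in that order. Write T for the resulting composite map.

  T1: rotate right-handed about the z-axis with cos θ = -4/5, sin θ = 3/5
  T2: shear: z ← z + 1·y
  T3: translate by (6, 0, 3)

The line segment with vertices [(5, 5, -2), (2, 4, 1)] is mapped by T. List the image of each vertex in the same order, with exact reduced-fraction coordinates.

T1 rotate right-handed about the z-axis with cos θ = -4/5, sin θ = 3/5: (5, 5, -2) → (-7, -1, -2); (2, 4, 1) → (-4, -2, 1)
T2 shear: z ← z + 1·y: (-7, -1, -2) → (-7, -1, -3); (-4, -2, 1) → (-4, -2, -1)
T3 translate by (6, 0, 3): (-7, -1, -3) → (-1, -1, 0); (-4, -2, -1) → (2, -2, 2)

image vertices: (-1, -1, 0), (2, -2, 2)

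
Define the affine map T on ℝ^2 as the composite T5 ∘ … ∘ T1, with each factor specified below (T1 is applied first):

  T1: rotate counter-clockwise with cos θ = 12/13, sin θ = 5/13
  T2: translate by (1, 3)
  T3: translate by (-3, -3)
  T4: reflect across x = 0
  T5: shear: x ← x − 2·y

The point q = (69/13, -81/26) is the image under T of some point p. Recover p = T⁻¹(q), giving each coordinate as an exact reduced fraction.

p = (3/2, -4)

T1 = [12/13 -5/13 0; 5/13 12/13 0; 0 0 1]
T2·T1 = [12/13 -5/13 1; 5/13 12/13 3; 0 0 1]
T3·…·T1 = [12/13 -5/13 -2; 5/13 12/13 0; 0 0 1]
T4·…·T1 = [-12/13 5/13 2; 5/13 12/13 0; 0 0 1]
T5·…·T1 = [-22/13 -19/13 2; 5/13 12/13 0; 0 0 1]
det M = -1; M⁻¹ = [-12/13 -19/13 24/13; 5/13 22/13 -10/13; 0 0 1]
M⁻¹ · (69/13, -81/26)ᵀ = (3/2, -4)ᵀ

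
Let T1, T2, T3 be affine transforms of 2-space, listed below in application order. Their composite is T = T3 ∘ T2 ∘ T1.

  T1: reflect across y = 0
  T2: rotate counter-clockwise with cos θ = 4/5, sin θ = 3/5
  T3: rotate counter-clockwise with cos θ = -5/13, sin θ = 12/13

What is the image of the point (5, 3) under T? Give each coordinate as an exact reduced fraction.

T(p) = (-181/65, 333/65)

T1 reflect across y = 0: (5, 3) → (5, -3)
T2 rotate counter-clockwise with cos θ = 4/5, sin θ = 3/5: (5, -3) → (29/5, 3/5)
T3 rotate counter-clockwise with cos θ = -5/13, sin θ = 12/13: (29/5, 3/5) → (-181/65, 333/65)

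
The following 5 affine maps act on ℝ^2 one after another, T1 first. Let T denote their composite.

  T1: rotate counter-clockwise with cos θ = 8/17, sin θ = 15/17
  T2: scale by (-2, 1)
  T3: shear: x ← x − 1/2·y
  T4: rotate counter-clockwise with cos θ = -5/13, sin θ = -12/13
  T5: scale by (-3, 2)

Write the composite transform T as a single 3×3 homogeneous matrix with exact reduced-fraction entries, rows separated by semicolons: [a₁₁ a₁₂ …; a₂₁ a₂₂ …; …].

T1 = [8/17 -15/17 0; 15/17 8/17 0; 0 0 1]
T2·T1 = [-16/17 30/17 0; 15/17 8/17 0; 0 0 1]
T3·…·T1 = [-47/34 26/17 0; 15/17 8/17 0; 0 0 1]
T4·…·T1 = [35/26 -2/13 0; 207/221 -352/221 0; 0 0 1]
T5·…·T1 = [-105/26 6/13 0; 414/221 -704/221 0; 0 0 1]

T = [-105/26 6/13 0; 414/221 -704/221 0; 0 0 1]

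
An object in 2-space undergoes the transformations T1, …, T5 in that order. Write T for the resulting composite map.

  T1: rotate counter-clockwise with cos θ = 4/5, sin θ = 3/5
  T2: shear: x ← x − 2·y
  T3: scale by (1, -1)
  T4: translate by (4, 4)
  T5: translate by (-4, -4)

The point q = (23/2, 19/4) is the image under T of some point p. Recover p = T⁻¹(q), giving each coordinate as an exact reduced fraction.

T1 = [4/5 -3/5 0; 3/5 4/5 0; 0 0 1]
T2·T1 = [-2/5 -11/5 0; 3/5 4/5 0; 0 0 1]
T3·…·T1 = [-2/5 -11/5 0; -3/5 -4/5 0; 0 0 1]
T4·…·T1 = [-2/5 -11/5 4; -3/5 -4/5 4; 0 0 1]
T5·…·T1 = [-2/5 -11/5 0; -3/5 -4/5 0; 0 0 1]
det M = -1; M⁻¹ = [4/5 -11/5 0; -3/5 2/5 0; 0 0 1]
M⁻¹ · (23/2, 19/4)ᵀ = (-5/4, -5)ᵀ

p = (-5/4, -5)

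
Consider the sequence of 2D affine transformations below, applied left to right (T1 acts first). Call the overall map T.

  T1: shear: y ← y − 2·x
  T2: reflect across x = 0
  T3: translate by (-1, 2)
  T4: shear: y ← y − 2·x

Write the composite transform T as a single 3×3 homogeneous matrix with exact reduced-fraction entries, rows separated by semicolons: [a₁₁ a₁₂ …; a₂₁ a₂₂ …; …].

T1 = [1 0 0; -2 1 0; 0 0 1]
T2·T1 = [-1 0 0; -2 1 0; 0 0 1]
T3·…·T1 = [-1 0 -1; -2 1 2; 0 0 1]
T4·…·T1 = [-1 0 -1; 0 1 4; 0 0 1]

T = [-1 0 -1; 0 1 4; 0 0 1]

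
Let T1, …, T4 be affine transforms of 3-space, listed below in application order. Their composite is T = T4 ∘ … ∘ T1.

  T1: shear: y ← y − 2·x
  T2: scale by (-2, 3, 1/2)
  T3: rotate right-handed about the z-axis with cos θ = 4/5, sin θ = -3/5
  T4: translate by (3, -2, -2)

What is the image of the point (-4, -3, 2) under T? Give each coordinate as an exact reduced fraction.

T(p) = (92/5, 26/5, -1)

T1 shear: y ← y − 2·x: (-4, -3, 2) → (-4, 5, 2)
T2 scale by (-2, 3, 1/2): (-4, 5, 2) → (8, 15, 1)
T3 rotate right-handed about the z-axis with cos θ = 4/5, sin θ = -3/5: (8, 15, 1) → (77/5, 36/5, 1)
T4 translate by (3, -2, -2): (77/5, 36/5, 1) → (92/5, 26/5, -1)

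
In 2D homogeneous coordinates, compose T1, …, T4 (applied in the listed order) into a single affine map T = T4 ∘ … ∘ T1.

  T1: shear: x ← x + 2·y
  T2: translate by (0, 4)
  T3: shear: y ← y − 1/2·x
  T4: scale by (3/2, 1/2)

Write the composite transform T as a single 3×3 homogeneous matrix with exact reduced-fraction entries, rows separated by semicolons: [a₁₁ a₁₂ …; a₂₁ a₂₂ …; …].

T = [3/2 3 0; -1/4 0 2; 0 0 1]

T1 = [1 2 0; 0 1 0; 0 0 1]
T2·T1 = [1 2 0; 0 1 4; 0 0 1]
T3·…·T1 = [1 2 0; -1/2 0 4; 0 0 1]
T4·…·T1 = [3/2 3 0; -1/4 0 2; 0 0 1]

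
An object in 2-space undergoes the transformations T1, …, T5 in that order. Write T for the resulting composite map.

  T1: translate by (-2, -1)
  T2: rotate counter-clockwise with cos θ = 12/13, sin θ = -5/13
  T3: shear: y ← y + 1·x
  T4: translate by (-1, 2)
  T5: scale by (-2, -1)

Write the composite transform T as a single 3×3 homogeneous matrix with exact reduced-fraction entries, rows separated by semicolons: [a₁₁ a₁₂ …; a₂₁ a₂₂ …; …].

T = [-24/13 -10/13 84/13; -7/13 -17/13 5/13; 0 0 1]

T1 = [1 0 -2; 0 1 -1; 0 0 1]
T2·T1 = [12/13 5/13 -29/13; -5/13 12/13 -2/13; 0 0 1]
T3·…·T1 = [12/13 5/13 -29/13; 7/13 17/13 -31/13; 0 0 1]
T4·…·T1 = [12/13 5/13 -42/13; 7/13 17/13 -5/13; 0 0 1]
T5·…·T1 = [-24/13 -10/13 84/13; -7/13 -17/13 5/13; 0 0 1]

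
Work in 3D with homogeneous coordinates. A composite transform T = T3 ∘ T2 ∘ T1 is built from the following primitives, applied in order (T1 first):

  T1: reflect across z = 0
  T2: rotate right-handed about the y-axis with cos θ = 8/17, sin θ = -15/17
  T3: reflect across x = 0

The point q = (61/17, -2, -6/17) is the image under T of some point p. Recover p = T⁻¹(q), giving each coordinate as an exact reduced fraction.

p = (-2, -2, -3)

T1 = [1 0 0 0; 0 1 0 0; 0 0 -1 0; 0 0 0 1]
T2·T1 = [8/17 0 15/17 0; 0 1 0 0; 15/17 0 -8/17 0; 0 0 0 1]
T3·…·T1 = [-8/17 0 -15/17 0; 0 1 0 0; 15/17 0 -8/17 0; 0 0 0 1]
det M = 1; M⁻¹ = [-8/17 0 15/17 0; 0 1 0 0; -15/17 0 -8/17 0; 0 0 0 1]
M⁻¹ · (61/17, -2, -6/17)ᵀ = (-2, -2, -3)ᵀ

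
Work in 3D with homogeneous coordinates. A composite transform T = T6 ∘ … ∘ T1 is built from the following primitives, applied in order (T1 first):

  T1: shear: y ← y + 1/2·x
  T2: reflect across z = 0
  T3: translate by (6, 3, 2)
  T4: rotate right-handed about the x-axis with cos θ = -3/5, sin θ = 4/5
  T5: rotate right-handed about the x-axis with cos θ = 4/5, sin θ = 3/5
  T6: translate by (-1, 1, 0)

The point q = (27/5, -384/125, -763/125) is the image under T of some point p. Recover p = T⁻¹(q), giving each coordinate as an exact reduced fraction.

p = (2/5, -1, -5)

T1 = [1 0 0 0; 1/2 1 0 0; 0 0 1 0; 0 0 0 1]
T2·T1 = [1 0 0 0; 1/2 1 0 0; 0 0 -1 0; 0 0 0 1]
T3·…·T1 = [1 0 0 6; 1/2 1 0 3; 0 0 -1 2; 0 0 0 1]
T4·…·T1 = [1 0 0 6; -3/10 -3/5 4/5 -17/5; 2/5 4/5 3/5 6/5; 0 0 0 1]
T5·…·T1 = [1 0 0 6; -12/25 -24/25 7/25 -86/25; 7/50 7/25 24/25 -27/25; 0 0 0 1]
T6·…·T1 = [1 0 0 5; -12/25 -24/25 7/25 -61/25; 7/50 7/25 24/25 -27/25; 0 0 0 1]
det M = -1; M⁻¹ = [1 0 0 -5; -1/2 -24/25 7/25 23/50; 0 7/25 24/25 43/25; 0 0 0 1]
M⁻¹ · (27/5, -384/125, -763/125)ᵀ = (2/5, -1, -5)ᵀ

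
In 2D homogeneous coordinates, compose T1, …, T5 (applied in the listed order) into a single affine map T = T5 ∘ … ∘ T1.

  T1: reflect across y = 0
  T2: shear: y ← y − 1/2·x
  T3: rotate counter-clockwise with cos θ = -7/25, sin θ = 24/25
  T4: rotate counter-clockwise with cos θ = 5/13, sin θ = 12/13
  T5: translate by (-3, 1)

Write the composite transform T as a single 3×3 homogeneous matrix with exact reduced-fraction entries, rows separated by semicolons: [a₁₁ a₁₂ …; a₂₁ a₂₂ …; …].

T = [-61/65 36/325 -3; 79/130 323/325 1; 0 0 1]

T1 = [1 0 0; 0 -1 0; 0 0 1]
T2·T1 = [1 0 0; -1/2 -1 0; 0 0 1]
T3·…·T1 = [1/5 24/25 0; 11/10 7/25 0; 0 0 1]
T4·…·T1 = [-61/65 36/325 0; 79/130 323/325 0; 0 0 1]
T5·…·T1 = [-61/65 36/325 -3; 79/130 323/325 1; 0 0 1]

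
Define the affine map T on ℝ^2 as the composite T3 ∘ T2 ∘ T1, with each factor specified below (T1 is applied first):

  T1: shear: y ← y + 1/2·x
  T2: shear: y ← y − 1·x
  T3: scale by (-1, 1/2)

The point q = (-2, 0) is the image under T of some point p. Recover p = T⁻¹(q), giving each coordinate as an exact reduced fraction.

T1 = [1 0 0; 1/2 1 0; 0 0 1]
T2·T1 = [1 0 0; -1/2 1 0; 0 0 1]
T3·…·T1 = [-1 0 0; -1/4 1/2 0; 0 0 1]
det M = -1/2; M⁻¹ = [-1 0 0; -1/2 2 0; 0 0 1]
M⁻¹ · (-2, 0)ᵀ = (2, 1)ᵀ

p = (2, 1)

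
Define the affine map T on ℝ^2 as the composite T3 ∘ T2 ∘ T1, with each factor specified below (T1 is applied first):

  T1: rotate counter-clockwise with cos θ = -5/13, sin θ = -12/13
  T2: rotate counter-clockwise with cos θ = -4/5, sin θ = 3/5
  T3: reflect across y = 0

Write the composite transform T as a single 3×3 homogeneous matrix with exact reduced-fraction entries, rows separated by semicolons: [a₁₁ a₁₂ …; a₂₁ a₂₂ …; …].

T1 = [-5/13 12/13 0; -12/13 -5/13 0; 0 0 1]
T2·T1 = [56/65 -33/65 0; 33/65 56/65 0; 0 0 1]
T3·…·T1 = [56/65 -33/65 0; -33/65 -56/65 0; 0 0 1]

T = [56/65 -33/65 0; -33/65 -56/65 0; 0 0 1]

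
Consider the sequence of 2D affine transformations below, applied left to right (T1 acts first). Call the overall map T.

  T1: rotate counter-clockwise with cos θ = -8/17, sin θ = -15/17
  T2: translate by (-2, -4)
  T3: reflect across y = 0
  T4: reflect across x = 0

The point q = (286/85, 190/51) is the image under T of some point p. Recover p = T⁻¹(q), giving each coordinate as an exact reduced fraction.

T1 = [-8/17 15/17 0; -15/17 -8/17 0; 0 0 1]
T2·T1 = [-8/17 15/17 -2; -15/17 -8/17 -4; 0 0 1]
T3·…·T1 = [-8/17 15/17 -2; 15/17 8/17 4; 0 0 1]
T4·…·T1 = [8/17 -15/17 2; 15/17 8/17 4; 0 0 1]
det M = 1; M⁻¹ = [8/17 15/17 -76/17; -15/17 8/17 -2/17; 0 0 1]
M⁻¹ · (286/85, 190/51)ᵀ = (2/5, -4/3)ᵀ

p = (2/5, -4/3)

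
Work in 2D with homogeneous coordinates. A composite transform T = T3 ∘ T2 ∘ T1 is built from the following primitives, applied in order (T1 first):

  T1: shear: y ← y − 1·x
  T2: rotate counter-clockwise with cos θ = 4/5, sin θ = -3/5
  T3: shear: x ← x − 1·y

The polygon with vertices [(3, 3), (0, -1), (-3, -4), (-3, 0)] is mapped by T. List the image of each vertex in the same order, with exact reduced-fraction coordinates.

T1 shear: y ← y − 1·x: (3, 3) → (3, 0); (0, -1) → (0, -1); (-3, -4) → (-3, -1); (-3, 0) → (-3, 3)
T2 rotate counter-clockwise with cos θ = 4/5, sin θ = -3/5: (3, 0) → (12/5, -9/5); (0, -1) → (-3/5, -4/5); (-3, -1) → (-3, 1); (-3, 3) → (-3/5, 21/5)
T3 shear: x ← x − 1·y: (12/5, -9/5) → (21/5, -9/5); (-3/5, -4/5) → (1/5, -4/5); (-3, 1) → (-4, 1); (-3/5, 21/5) → (-24/5, 21/5)

image vertices: (21/5, -9/5), (1/5, -4/5), (-4, 1), (-24/5, 21/5)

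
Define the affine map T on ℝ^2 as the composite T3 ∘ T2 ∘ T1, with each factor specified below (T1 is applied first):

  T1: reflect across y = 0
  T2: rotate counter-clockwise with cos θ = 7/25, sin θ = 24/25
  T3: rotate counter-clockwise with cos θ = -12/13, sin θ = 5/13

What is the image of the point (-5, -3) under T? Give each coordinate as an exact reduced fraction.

T(p) = (1779/325, 653/325)

T1 reflect across y = 0: (-5, -3) → (-5, 3)
T2 rotate counter-clockwise with cos θ = 7/25, sin θ = 24/25: (-5, 3) → (-107/25, -99/25)
T3 rotate counter-clockwise with cos θ = -12/13, sin θ = 5/13: (-107/25, -99/25) → (1779/325, 653/325)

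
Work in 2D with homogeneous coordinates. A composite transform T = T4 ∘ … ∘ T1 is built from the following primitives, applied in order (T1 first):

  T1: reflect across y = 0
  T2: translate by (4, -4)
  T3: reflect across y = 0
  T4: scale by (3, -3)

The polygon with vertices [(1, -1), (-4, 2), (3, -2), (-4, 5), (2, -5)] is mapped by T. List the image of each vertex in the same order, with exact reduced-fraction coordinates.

image vertices: (15, -9), (0, -18), (21, -6), (0, -27), (18, 3)

T1 reflect across y = 0: (1, -1) → (1, 1); (-4, 2) → (-4, -2); (3, -2) → (3, 2); (-4, 5) → (-4, -5); (2, -5) → (2, 5)
T2 translate by (4, -4): (1, 1) → (5, -3); (-4, -2) → (0, -6); (3, 2) → (7, -2); (-4, -5) → (0, -9); (2, 5) → (6, 1)
T3 reflect across y = 0: (5, -3) → (5, 3); (0, -6) → (0, 6); (7, -2) → (7, 2); (0, -9) → (0, 9); (6, 1) → (6, -1)
T4 scale by (3, -3): (5, 3) → (15, -9); (0, 6) → (0, -18); (7, 2) → (21, -6); (0, 9) → (0, -27); (6, -1) → (18, 3)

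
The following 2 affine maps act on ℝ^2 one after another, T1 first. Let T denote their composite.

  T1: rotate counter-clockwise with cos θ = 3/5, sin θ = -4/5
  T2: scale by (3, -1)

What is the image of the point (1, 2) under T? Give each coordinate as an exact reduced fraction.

T(p) = (33/5, -2/5)

T1 rotate counter-clockwise with cos θ = 3/5, sin θ = -4/5: (1, 2) → (11/5, 2/5)
T2 scale by (3, -1): (11/5, 2/5) → (33/5, -2/5)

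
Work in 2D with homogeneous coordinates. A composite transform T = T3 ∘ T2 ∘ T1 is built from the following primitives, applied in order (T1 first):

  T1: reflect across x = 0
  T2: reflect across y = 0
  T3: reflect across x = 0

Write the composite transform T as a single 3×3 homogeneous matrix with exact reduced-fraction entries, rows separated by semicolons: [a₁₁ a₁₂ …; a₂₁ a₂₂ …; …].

T1 = [-1 0 0; 0 1 0; 0 0 1]
T2·T1 = [-1 0 0; 0 -1 0; 0 0 1]
T3·…·T1 = [1 0 0; 0 -1 0; 0 0 1]

T = [1 0 0; 0 -1 0; 0 0 1]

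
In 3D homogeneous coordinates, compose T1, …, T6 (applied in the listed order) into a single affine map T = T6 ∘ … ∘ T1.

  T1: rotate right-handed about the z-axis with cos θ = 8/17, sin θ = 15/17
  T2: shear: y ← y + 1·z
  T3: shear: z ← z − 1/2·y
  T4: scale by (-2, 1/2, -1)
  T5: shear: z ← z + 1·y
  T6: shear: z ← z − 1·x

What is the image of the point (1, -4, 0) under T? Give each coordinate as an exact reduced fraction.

T(p) = (-8, -1/2, 7)

T1 rotate right-handed about the z-axis with cos θ = 8/17, sin θ = 15/17: (1, -4, 0) → (4, -1, 0)
T2 shear: y ← y + 1·z: (4, -1, 0) → (4, -1, 0)
T3 shear: z ← z − 1/2·y: (4, -1, 0) → (4, -1, 1/2)
T4 scale by (-2, 1/2, -1): (4, -1, 1/2) → (-8, -1/2, -1/2)
T5 shear: z ← z + 1·y: (-8, -1/2, -1/2) → (-8, -1/2, -1)
T6 shear: z ← z − 1·x: (-8, -1/2, -1) → (-8, -1/2, 7)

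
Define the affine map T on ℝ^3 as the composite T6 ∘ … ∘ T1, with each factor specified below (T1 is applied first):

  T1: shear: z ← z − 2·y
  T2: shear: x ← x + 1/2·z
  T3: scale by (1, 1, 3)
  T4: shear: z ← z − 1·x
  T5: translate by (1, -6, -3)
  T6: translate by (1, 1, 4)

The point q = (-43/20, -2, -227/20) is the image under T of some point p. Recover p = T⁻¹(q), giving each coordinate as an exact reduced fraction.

T1 = [1 0 0 0; 0 1 0 0; 0 -2 1 0; 0 0 0 1]
T2·T1 = [1 -1 1/2 0; 0 1 0 0; 0 -2 1 0; 0 0 0 1]
T3·…·T1 = [1 -1 1/2 0; 0 1 0 0; 0 -6 3 0; 0 0 0 1]
T4·…·T1 = [1 -1 1/2 0; 0 1 0 0; -1 -5 5/2 0; 0 0 0 1]
T5·…·T1 = [1 -1 1/2 1; 0 1 0 -6; -1 -5 5/2 -3; 0 0 0 1]
T6·…·T1 = [1 -1 1/2 2; 0 1 0 -5; -1 -5 5/2 1; 0 0 0 1]
det M = 3; M⁻¹ = [5/6 0 -1/6 -3/2; 0 1 0 5; 1/3 2 1/3 9; 0 0 0 1]
M⁻¹ · (-43/20, -2, -227/20)ᵀ = (-7/5, 3, 1/2)ᵀ

p = (-7/5, 3, 1/2)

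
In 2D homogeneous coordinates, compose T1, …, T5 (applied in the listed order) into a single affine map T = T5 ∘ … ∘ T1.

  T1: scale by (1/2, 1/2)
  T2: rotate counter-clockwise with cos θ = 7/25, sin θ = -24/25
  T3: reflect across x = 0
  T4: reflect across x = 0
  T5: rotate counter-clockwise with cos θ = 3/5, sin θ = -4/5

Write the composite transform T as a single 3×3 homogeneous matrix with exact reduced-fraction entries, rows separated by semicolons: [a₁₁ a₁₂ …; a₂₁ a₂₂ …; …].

T = [-3/10 2/5 0; -2/5 -3/10 0; 0 0 1]

T1 = [1/2 0 0; 0 1/2 0; 0 0 1]
T2·T1 = [7/50 12/25 0; -12/25 7/50 0; 0 0 1]
T3·…·T1 = [-7/50 -12/25 0; -12/25 7/50 0; 0 0 1]
T4·…·T1 = [7/50 12/25 0; -12/25 7/50 0; 0 0 1]
T5·…·T1 = [-3/10 2/5 0; -2/5 -3/10 0; 0 0 1]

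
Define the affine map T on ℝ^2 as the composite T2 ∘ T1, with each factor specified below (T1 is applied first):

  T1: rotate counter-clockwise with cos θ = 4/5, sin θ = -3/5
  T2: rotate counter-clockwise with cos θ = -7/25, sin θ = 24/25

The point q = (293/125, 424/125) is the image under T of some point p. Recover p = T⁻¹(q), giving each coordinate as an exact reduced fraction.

p = (4, -1)

T1 = [4/5 3/5 0; -3/5 4/5 0; 0 0 1]
T2·T1 = [44/125 -117/125 0; 117/125 44/125 0; 0 0 1]
det M = 1; M⁻¹ = [44/125 117/125 0; -117/125 44/125 0; 0 0 1]
M⁻¹ · (293/125, 424/125)ᵀ = (4, -1)ᵀ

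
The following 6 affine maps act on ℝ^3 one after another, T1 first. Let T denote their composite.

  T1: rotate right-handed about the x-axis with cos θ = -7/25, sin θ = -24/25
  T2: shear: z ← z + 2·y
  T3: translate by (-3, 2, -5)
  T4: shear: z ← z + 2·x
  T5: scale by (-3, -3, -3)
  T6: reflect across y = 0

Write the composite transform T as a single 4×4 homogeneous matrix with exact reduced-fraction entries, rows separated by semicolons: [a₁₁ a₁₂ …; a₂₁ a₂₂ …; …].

T1 = [1 0 0 0; 0 -7/25 24/25 0; 0 -24/25 -7/25 0; 0 0 0 1]
T2·T1 = [1 0 0 0; 0 -7/25 24/25 0; 0 -38/25 41/25 0; 0 0 0 1]
T3·…·T1 = [1 0 0 -3; 0 -7/25 24/25 2; 0 -38/25 41/25 -5; 0 0 0 1]
T4·…·T1 = [1 0 0 -3; 0 -7/25 24/25 2; 2 -38/25 41/25 -11; 0 0 0 1]
T5·…·T1 = [-3 0 0 9; 0 21/25 -72/25 -6; -6 114/25 -123/25 33; 0 0 0 1]
T6·…·T1 = [-3 0 0 9; 0 -21/25 72/25 6; -6 114/25 -123/25 33; 0 0 0 1]

T = [-3 0 0 9; 0 -21/25 72/25 6; -6 114/25 -123/25 33; 0 0 0 1]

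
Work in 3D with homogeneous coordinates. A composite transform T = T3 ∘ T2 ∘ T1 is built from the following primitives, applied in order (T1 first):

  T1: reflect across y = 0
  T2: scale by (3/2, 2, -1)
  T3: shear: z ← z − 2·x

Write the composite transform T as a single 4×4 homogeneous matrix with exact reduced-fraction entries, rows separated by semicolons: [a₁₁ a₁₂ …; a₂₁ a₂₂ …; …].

T1 = [1 0 0 0; 0 -1 0 0; 0 0 1 0; 0 0 0 1]
T2·T1 = [3/2 0 0 0; 0 -2 0 0; 0 0 -1 0; 0 0 0 1]
T3·…·T1 = [3/2 0 0 0; 0 -2 0 0; -3 0 -1 0; 0 0 0 1]

T = [3/2 0 0 0; 0 -2 0 0; -3 0 -1 0; 0 0 0 1]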